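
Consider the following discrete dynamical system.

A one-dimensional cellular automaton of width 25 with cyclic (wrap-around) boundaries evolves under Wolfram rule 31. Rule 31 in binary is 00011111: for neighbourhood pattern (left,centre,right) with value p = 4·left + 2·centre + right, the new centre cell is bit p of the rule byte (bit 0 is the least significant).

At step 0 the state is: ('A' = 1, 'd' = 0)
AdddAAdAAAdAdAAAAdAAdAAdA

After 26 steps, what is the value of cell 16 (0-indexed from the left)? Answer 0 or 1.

0

t=0: AdddAAdAAAdAdAAAAdAAdAAdA
t=1: dAAAAddAdddAdAddddAddAddA
t=2: dAdddAAAAAAAdAAAAAAAAAAAA
t=3: dAAAAAdddddddAddddddddddd
t=4: AAddddAAAAAAAAAAAAAAAAAAA
t=5: ddAAAAAdddddddddddddddddd
t=6: AAAddddAAAAAAAAAAAAAAAAAA
t=7: dddAAAAAddddddddddddddddd
t=8: AAAAddddAAAAAAAAAAAAAAAAA
t=9: ddddAAAAAdddddddddddddddd
t=10: AAAAAddddAAAAAAAAAAAAAAAA
t=11: dddddAAAAAddddddddddddddd
t=12: AAAAAAddddAAAAAAAAAAAAAAA
t=13: ddddddAAAAAdddddddddddddd
t=14: AAAAAAAddddAAAAAAAAAAAAAA
t=15: dddddddAAAAAddddddddddddd
t=16: AAAAAAAAddddAAAAAAAAAAAAA
t=17: ddddddddAAAAAdddddddddddd
t=18: AAAAAAAAAddddAAAAAAAAAAAA
t=19: dddddddddAAAAAddddddddddd
t=20: AAAAAAAAAAddddAAAAAAAAAAA
t=21: ddddddddddAAAAAdddddddddd
t=22: AAAAAAAAAAAddddAAAAAAAAAA
t=23: dddddddddddAAAAAddddddddd
t=24: AAAAAAAAAAAAddddAAAAAAAAA
t=25: ddddddddddddAAAAAdddddddd
t=26: AAAAAAAAAAAAAddddAAAAAAAA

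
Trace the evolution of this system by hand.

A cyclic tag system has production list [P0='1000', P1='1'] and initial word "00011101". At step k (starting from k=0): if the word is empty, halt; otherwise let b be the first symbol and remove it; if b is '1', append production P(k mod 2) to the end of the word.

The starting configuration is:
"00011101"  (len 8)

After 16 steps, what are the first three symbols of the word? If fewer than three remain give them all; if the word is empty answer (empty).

000

0) "00011101"  (len 8)
1) "0011101"  (len 7)
2) "011101"  (len 6)
3) "11101"  (len 5)
4) "11011"  (len 5)
5) "10111000"  (len 8)
6) "01110001"  (len 8)
7) "1110001"  (len 7)
8) "1100011"  (len 7)
9) "1000111000"  (len 10)
10) "0001110001"  (len 10)
11) "001110001"  (len 9)
12) "01110001"  (len 8)
13) "1110001"  (len 7)
14) "1100011"  (len 7)
15) "1000111000"  (len 10)
16) "0001110001"  (len 10)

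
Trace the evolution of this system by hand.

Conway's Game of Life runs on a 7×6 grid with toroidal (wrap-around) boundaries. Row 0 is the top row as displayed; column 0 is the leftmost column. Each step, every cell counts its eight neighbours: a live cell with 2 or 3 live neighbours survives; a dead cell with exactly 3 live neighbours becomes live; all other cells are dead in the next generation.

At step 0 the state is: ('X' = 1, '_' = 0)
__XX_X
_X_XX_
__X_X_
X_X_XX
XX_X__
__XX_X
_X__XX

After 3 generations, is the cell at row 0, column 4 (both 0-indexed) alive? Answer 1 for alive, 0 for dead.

0) __XX_X
_X_XX_
__X_X_
X_X_XX
XX_X__
__XX_X
_X__XX
1) _X___X
_X___X
X_X___
X_X_X_
______
___X_X
_X___X
2) _XX_XX
_XX__X
X_XX__
___X_X
___XXX
X___X_
__X__X
3) ____XX
_____X
X__X_X
X____X
X__X__
X_____
__X___

1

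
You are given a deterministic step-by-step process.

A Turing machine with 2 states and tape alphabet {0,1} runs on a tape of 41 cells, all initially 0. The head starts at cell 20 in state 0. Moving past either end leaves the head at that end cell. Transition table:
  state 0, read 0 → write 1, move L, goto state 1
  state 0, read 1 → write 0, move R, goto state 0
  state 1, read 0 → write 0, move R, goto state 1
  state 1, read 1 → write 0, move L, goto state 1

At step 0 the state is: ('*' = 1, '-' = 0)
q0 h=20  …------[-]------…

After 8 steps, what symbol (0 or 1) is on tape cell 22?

step 0: q0 h=20  …------[-]------…
step 1: q1 h=19  …------[-]*-----…
step 2: q1 h=20  …------[*]------…
step 3: q1 h=19  …------[-]------…
step 4: q1 h=20  …------[-]------…
step 5: q1 h=21  …------[-]------…
step 6: q1 h=22  …------[-]------…
step 7: q1 h=23  …------[-]------…
step 8: q1 h=24  …------[-]------…

0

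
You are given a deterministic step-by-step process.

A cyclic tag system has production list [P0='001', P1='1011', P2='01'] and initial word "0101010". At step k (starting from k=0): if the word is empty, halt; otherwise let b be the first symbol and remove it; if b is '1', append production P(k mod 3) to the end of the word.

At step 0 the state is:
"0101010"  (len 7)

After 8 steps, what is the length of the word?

step 0: "0101010"  (len 7)
step 1: "101010"  (len 6)
step 2: "010101011"  (len 9)
step 3: "10101011"  (len 8)
step 4: "0101011001"  (len 10)
step 5: "101011001"  (len 9)
step 6: "0101100101"  (len 10)
step 7: "101100101"  (len 9)
step 8: "011001011011"  (len 12)

12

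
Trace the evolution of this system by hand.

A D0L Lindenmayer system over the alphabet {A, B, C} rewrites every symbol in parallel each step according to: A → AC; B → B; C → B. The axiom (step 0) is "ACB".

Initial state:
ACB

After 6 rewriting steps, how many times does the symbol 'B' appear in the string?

gen 0: ACB
gen 1: ACBB
gen 2: ACBBB
gen 3: ACBBBB
gen 4: ACBBBBB
gen 5: ACBBBBBB
gen 6: ACBBBBBBB

7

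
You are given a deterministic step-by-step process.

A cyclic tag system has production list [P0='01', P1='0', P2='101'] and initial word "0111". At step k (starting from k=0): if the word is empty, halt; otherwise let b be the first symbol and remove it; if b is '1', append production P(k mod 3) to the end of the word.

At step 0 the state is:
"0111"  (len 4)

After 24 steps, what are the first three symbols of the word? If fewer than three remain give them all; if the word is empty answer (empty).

010

gen 0: "0111"  (len 4)
gen 1: "111"  (len 3)
gen 2: "110"  (len 3)
gen 3: "10101"  (len 5)
gen 4: "010101"  (len 6)
gen 5: "10101"  (len 5)
gen 6: "0101101"  (len 7)
gen 7: "101101"  (len 6)
gen 8: "011010"  (len 6)
gen 9: "11010"  (len 5)
gen 10: "101001"  (len 6)
gen 11: "010010"  (len 6)
gen 12: "10010"  (len 5)
gen 13: "001001"  (len 6)
gen 14: "01001"  (len 5)
gen 15: "1001"  (len 4)
gen 16: "00101"  (len 5)
gen 17: "0101"  (len 4)
gen 18: "101"  (len 3)
gen 19: "0101"  (len 4)
gen 20: "101"  (len 3)
gen 21: "01101"  (len 5)
gen 22: "1101"  (len 4)
gen 23: "1010"  (len 4)
gen 24: "010101"  (len 6)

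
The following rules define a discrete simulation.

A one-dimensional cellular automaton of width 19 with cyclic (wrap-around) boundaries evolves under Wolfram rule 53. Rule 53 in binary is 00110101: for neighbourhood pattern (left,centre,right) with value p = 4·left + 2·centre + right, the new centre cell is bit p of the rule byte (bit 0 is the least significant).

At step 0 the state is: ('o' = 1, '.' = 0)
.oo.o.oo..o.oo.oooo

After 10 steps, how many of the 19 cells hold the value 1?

8

gen 0: .oo.o.oo..o.oo.oooo
gen 1: o..ooo..o.oo..o....
gen 2: oo....o.oo..o.oooo.
gen 3: ..ooo.oo..o.oo....o
gen 4: o....o..o.oo..ooo.o
gen 5: .ooo.oo.oo..o....o.
gen 6: ....o..o..o.oooo.oo
gen 7: ooo.oo.oo.oo....o..
gen 8: ...o..o..o..ooo.oo.
gen 9: oo.oo.oo.oo....o..o
gen 10: ..o..o..o..ooo.oo..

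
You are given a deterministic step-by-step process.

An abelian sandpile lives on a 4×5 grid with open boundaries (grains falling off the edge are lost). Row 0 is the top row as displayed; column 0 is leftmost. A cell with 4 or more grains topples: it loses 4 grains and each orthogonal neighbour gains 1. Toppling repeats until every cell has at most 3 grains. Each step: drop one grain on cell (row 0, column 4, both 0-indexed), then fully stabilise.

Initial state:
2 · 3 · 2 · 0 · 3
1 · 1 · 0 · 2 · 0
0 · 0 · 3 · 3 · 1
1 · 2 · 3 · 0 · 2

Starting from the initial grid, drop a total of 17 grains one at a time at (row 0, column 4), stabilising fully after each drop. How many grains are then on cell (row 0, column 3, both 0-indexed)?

2

[0] 2 · 3 · 2 · 0 · 3
1 · 1 · 0 · 2 · 0
0 · 0 · 3 · 3 · 1
1 · 2 · 3 · 0 · 2
[1] 2 · 3 · 2 · 1 · 0
1 · 1 · 0 · 2 · 1
0 · 0 · 3 · 3 · 1
1 · 2 · 3 · 0 · 2
[2] 2 · 3 · 2 · 1 · 1
1 · 1 · 0 · 2 · 1
0 · 0 · 3 · 3 · 1
1 · 2 · 3 · 0 · 2
[3] 2 · 3 · 2 · 1 · 2
1 · 1 · 0 · 2 · 1
0 · 0 · 3 · 3 · 1
1 · 2 · 3 · 0 · 2
[4] 2 · 3 · 2 · 1 · 3
1 · 1 · 0 · 2 · 1
0 · 0 · 3 · 3 · 1
1 · 2 · 3 · 0 · 2
[5] 2 · 3 · 2 · 2 · 0
1 · 1 · 0 · 2 · 2
0 · 0 · 3 · 3 · 1
1 · 2 · 3 · 0 · 2
[6] 2 · 3 · 2 · 2 · 1
1 · 1 · 0 · 2 · 2
0 · 0 · 3 · 3 · 1
1 · 2 · 3 · 0 · 2
[7] 2 · 3 · 2 · 2 · 2
1 · 1 · 0 · 2 · 2
0 · 0 · 3 · 3 · 1
1 · 2 · 3 · 0 · 2
[8] 2 · 3 · 2 · 2 · 3
1 · 1 · 0 · 2 · 2
0 · 0 · 3 · 3 · 1
1 · 2 · 3 · 0 · 2
[9] 2 · 3 · 2 · 3 · 0
1 · 1 · 0 · 2 · 3
0 · 0 · 3 · 3 · 1
1 · 2 · 3 · 0 · 2
[10] 2 · 3 · 2 · 3 · 1
1 · 1 · 0 · 2 · 3
0 · 0 · 3 · 3 · 1
1 · 2 · 3 · 0 · 2
[11] 2 · 3 · 2 · 3 · 2
1 · 1 · 0 · 2 · 3
0 · 0 · 3 · 3 · 1
1 · 2 · 3 · 0 · 2
[12] 2 · 3 · 2 · 3 · 3
1 · 1 · 0 · 2 · 3
0 · 0 · 3 · 3 · 1
1 · 2 · 3 · 0 · 2
[13] 2 · 3 · 3 · 1 · 2
1 · 1 · 2 · 1 · 1
0 · 1 · 1 · 1 · 3
1 · 3 · 0 · 2 · 2
[14] 2 · 3 · 3 · 1 · 3
1 · 1 · 2 · 1 · 1
0 · 1 · 1 · 1 · 3
1 · 3 · 0 · 2 · 2
[15] 2 · 3 · 3 · 2 · 0
1 · 1 · 2 · 1 · 2
0 · 1 · 1 · 1 · 3
1 · 3 · 0 · 2 · 2
[16] 2 · 3 · 3 · 2 · 1
1 · 1 · 2 · 1 · 2
0 · 1 · 1 · 1 · 3
1 · 3 · 0 · 2 · 2
[17] 2 · 3 · 3 · 2 · 2
1 · 1 · 2 · 1 · 2
0 · 1 · 1 · 1 · 3
1 · 3 · 0 · 2 · 2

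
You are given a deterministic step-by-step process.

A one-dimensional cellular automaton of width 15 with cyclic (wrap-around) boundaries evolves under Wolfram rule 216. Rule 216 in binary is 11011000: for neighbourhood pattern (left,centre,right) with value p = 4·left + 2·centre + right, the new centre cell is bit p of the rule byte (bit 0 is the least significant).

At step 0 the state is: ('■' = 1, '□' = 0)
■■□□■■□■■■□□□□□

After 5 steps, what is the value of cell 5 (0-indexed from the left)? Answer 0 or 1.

step 0: ■■□□■■□■■■□□□□□
step 1: ■■■□■■□■■■■□□□□
step 2: ■■■□■■□■■■■■□□□
step 3: ■■■□■■□■■■■■■□□
step 4: ■■■□■■□■■■■■■■□
step 5: ■■■□■■□■■■■■■■□

1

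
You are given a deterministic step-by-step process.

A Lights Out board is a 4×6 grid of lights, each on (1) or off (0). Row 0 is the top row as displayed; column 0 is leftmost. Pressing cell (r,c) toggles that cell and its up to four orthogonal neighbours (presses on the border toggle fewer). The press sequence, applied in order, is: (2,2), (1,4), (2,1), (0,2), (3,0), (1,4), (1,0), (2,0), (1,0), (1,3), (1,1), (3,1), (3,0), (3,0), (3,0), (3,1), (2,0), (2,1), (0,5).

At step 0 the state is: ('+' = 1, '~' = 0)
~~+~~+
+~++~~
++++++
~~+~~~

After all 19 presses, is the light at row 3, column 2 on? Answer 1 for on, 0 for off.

t=0: ~~+~~+
+~++~~
++++++
~~+~~~
t=1: ~~+~~+
+~~+~~
+~~~++
~~~~~~
t=2: ~~+~++
+~~~++
+~~~~+
~~~~~~
t=3: ~~+~++
++~~++
~++~~+
~+~~~~
t=4: ~+~+++
+++~++
~++~~+
~+~~~~
t=5: ~+~+++
+++~++
+++~~+
+~~~~~
t=6: ~+~+~+
++++~~
+++~++
+~~~~~
t=7: ++~+~+
~~++~~
~++~++
+~~~~~
t=8: ++~+~+
+~++~~
+~+~++
~~~~~~
t=9: ~+~+~+
~+++~~
~~+~++
~~~~~~
t=10: ~+~~~+
~+~~+~
~~++++
~~~~~~
t=11: ~~~~~+
+~+~+~
~+++++
~~~~~~
t=12: ~~~~~+
+~+~+~
~~++++
+++~~~
t=13: ~~~~~+
+~+~+~
+~++++
~~+~~~
t=14: ~~~~~+
+~+~+~
~~++++
+++~~~
t=15: ~~~~~+
+~+~+~
+~++++
~~+~~~
t=16: ~~~~~+
+~+~+~
++++++
++~~~~
t=17: ~~~~~+
~~+~+~
~~++++
~+~~~~
t=18: ~~~~~+
~++~+~
++~+++
~~~~~~
t=19: ~~~~+~
~++~++
++~+++
~~~~~~

0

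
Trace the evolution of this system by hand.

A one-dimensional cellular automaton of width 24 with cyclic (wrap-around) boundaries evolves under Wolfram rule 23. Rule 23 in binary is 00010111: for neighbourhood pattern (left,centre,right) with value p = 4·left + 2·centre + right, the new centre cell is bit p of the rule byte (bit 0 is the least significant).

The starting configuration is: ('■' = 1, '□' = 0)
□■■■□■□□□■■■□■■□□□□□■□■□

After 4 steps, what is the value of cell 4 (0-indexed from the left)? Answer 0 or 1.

t=0: □■■■□■□□□■■■□■■□□□□□■□■□
t=1: ■□□□□■■■■□□□□□□■■■■■■□■■
t=2: □■■■■□□□□■■■■■■□□□□□□□□□
t=3: ■□□□□■■■■□□□□□□■■■■■■■■■
t=4: □■■■■□□□□■■■■■■□□□□□□□□□

1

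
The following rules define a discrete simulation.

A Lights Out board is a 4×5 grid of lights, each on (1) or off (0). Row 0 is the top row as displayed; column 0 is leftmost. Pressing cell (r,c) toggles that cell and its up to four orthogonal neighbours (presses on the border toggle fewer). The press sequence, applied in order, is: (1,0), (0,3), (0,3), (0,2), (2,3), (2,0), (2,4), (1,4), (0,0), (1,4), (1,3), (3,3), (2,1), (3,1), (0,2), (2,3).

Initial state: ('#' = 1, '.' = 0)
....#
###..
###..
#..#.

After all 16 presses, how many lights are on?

0) ....#
###..
###..
#..#.
1) #...#
..#..
.##..
#..#.
2) #.##.
..##.
.##..
#..#.
3) #...#
..#..
.##..
#..#.
4) #####
.....
.##..
#..#.
5) #####
...#.
.#.##
#....
6) #####
#..#.
#..##
.....
7) #####
#..##
#....
....#
8) ####.
#....
#...#
....#
9) ..##.
.....
#...#
....#
10) ..###
...##
#....
....#
11) ..#.#
..#..
#..#.
....#
12) ..#.#
..#..
#....
..##.
13) ..#.#
.##..
.##..
.###.
14) ..#.#
.##..
..#..
#..#.
15) .#.##
.#...
..#..
#..#.
16) .#.##
.#.#.
...##
#....

8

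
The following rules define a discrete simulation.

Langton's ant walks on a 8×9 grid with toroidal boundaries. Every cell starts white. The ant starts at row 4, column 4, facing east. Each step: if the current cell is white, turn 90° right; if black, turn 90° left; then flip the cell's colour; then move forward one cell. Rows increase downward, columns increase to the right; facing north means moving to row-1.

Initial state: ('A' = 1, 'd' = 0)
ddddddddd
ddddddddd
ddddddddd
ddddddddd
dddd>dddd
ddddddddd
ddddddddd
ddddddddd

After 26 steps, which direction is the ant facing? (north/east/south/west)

west

0) ddddddddd
ddddddddd
ddddddddd
ddddddddd
dddd>dddd
ddddddddd
ddddddddd
ddddddddd
1) ddddddddd
ddddddddd
ddddddddd
ddddddddd
ddddAdddd
ddddvdddd
ddddddddd
ddddddddd
2) ddddddddd
ddddddddd
ddddddddd
ddddddddd
ddddAdddd
ddd<Adddd
ddddddddd
ddddddddd
3) ddddddddd
ddddddddd
ddddddddd
ddddddddd
ddd^Adddd
dddAAdddd
ddddddddd
ddddddddd
4) ddddddddd
ddddddddd
ddddddddd
ddddddddd
dddA>dddd
dddAAdddd
ddddddddd
ddddddddd
5) ddddddddd
ddddddddd
ddddddddd
dddd^dddd
dddAddddd
dddAAdddd
ddddddddd
ddddddddd
6) ddddddddd
ddddddddd
ddddddddd
ddddA>ddd
dddAddddd
dddAAdddd
ddddddddd
ddddddddd
7) ddddddddd
ddddddddd
ddddddddd
ddddAAddd
dddAdvddd
dddAAdddd
ddddddddd
ddddddddd
8) ddddddddd
ddddddddd
ddddddddd
ddddAAddd
dddA<Addd
dddAAdddd
ddddddddd
ddddddddd
9) ddddddddd
ddddddddd
ddddddddd
dddd^Addd
dddAAAddd
dddAAdddd
ddddddddd
ddddddddd
10) ddddddddd
ddddddddd
ddddddddd
ddd<dAddd
dddAAAddd
dddAAdddd
ddddddddd
ddddddddd
11) ddddddddd
ddddddddd
ddd^ddddd
dddAdAddd
dddAAAddd
dddAAdddd
ddddddddd
ddddddddd
12) ddddddddd
ddddddddd
dddA>dddd
dddAdAddd
dddAAAddd
dddAAdddd
ddddddddd
ddddddddd
13) ddddddddd
ddddddddd
dddAAdddd
dddAvAddd
dddAAAddd
dddAAdddd
ddddddddd
ddddddddd
14) ddddddddd
ddddddddd
dddAAdddd
ddd<AAddd
dddAAAddd
dddAAdddd
ddddddddd
ddddddddd
15) ddddddddd
ddddddddd
dddAAdddd
ddddAAddd
dddvAAddd
dddAAdddd
ddddddddd
ddddddddd
16) ddddddddd
ddddddddd
dddAAdddd
ddddAAddd
dddd>Addd
dddAAdddd
ddddddddd
ddddddddd
17) ddddddddd
ddddddddd
dddAAdddd
dddd^Addd
dddddAddd
dddAAdddd
ddddddddd
ddddddddd
18) ddddddddd
ddddddddd
dddAAdddd
ddd<dAddd
dddddAddd
dddAAdddd
ddddddddd
ddddddddd
19) ddddddddd
ddddddddd
ddd^Adddd
dddAdAddd
dddddAddd
dddAAdddd
ddddddddd
ddddddddd
20) ddddddddd
ddddddddd
dd<dAdddd
dddAdAddd
dddddAddd
dddAAdddd
ddddddddd
ddddddddd
21) ddddddddd
dd^dddddd
ddAdAdddd
dddAdAddd
dddddAddd
dddAAdddd
ddddddddd
ddddddddd
22) ddddddddd
ddA>ddddd
ddAdAdddd
dddAdAddd
dddddAddd
dddAAdddd
ddddddddd
ddddddddd
23) ddddddddd
ddAAddddd
ddAvAdddd
dddAdAddd
dddddAddd
dddAAdddd
ddddddddd
ddddddddd
24) ddddddddd
ddAAddddd
dd<AAdddd
dddAdAddd
dddddAddd
dddAAdddd
ddddddddd
ddddddddd
25) ddddddddd
ddAAddddd
dddAAdddd
ddvAdAddd
dddddAddd
dddAAdddd
ddddddddd
ddddddddd
26) ddddddddd
ddAAddddd
dddAAdddd
d<AAdAddd
dddddAddd
dddAAdddd
ddddddddd
ddddddddd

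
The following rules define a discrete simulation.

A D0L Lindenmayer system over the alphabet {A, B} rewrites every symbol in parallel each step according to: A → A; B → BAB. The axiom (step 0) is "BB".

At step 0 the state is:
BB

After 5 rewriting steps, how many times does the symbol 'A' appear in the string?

gen 0: BB
gen 1: BABBAB
gen 2: BABABABBABABAB
gen 3: BABABABABABABABBABABABABABABAB
gen 4: BABABABABABABABABABABABABABABABBABABABABABABABABABABABABABABAB
gen 5: BABABABABABABABABABABABABABABABABABABABABABABABABABABABABA…ABABABABABABABABABABABABABABABABABABABABABABABABABABABABAB  (len 126)

62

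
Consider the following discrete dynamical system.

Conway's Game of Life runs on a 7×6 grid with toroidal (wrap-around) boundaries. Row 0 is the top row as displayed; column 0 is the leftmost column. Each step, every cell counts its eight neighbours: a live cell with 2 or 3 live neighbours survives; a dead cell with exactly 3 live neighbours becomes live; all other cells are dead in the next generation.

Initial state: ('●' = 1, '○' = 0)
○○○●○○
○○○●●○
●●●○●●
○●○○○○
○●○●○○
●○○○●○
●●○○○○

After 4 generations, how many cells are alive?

gen 0: ○○○●○○
○○○●●○
●●●○●●
○●○○○○
○●○●○○
●○○○●○
●●○○○○
gen 1: ○○●●●○
●●○○○○
●●●○●●
○○○●●●
●●●○○○
●○●○○●
●●○○○●
gen 2: ○○●●●○
○○○○○○
○○●○○○
○○○○○○
○○●○○○
○○●○○○
○○○○○○
gen 3: ○○○●○○
○○●○○○
○○○○○○
○○○○○○
○○○○○○
○○○○○○
○○●○○○
gen 4: ○○●●○○
○○○○○○
○○○○○○
○○○○○○
○○○○○○
○○○○○○
○○○○○○

2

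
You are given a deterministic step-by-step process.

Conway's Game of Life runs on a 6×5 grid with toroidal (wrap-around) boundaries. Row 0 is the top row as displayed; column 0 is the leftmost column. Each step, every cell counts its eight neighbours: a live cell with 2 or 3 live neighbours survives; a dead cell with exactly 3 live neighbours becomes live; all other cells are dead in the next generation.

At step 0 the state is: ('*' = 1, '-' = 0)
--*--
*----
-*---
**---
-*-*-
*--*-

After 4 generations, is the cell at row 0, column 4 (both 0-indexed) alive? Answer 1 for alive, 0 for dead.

t=0: --*--
*----
-*---
**---
-*-*-
*--*-
t=1: -*--*
-*---
-*---
**---
-*---
-*-**
t=2: -*-**
-**--
-**--
***--
-*--*
-*-**
t=3: -*--*
-----
---*-
---*-
----*
-*---
t=4: *----
-----
-----
---**
-----
-----

0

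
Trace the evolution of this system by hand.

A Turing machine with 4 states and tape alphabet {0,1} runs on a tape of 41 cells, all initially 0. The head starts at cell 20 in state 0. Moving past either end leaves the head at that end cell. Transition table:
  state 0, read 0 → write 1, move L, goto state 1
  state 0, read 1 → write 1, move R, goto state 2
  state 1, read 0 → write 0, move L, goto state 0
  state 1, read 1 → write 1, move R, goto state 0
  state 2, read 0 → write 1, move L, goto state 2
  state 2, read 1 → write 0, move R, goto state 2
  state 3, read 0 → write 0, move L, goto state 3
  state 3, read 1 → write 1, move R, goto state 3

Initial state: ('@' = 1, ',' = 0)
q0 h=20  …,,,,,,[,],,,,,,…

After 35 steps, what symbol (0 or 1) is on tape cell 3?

1

gen 0: q0 h=20  …,,,,,,[,],,,,,,…
gen 1: q1 h=19  …,,,,,,[,]@,,,,,…
gen 2: q0 h=18  …,,,,,,[,],@,,,,…
gen 3: q1 h=17  …,,,,,,[,]@,@,,,…
gen 4: q0 h=16  …,,,,,,[,],@,@,,…
gen 5: q1 h=15  …,,,,,,[,]@,@,@,…
gen 6: q0 h=14  …,,,,,,[,],@,@,@…
gen 7: q1 h=13  …,,,,,,[,]@,@,@,…
gen 8: q0 h=12  …,,,,,,[,],@,@,@…
gen 9: q1 h=11  …,,,,,,[,]@,@,@,…
gen 10: q0 h=10  …,,,,,,[,],@,@,@…
gen 11: q1 h= 9  …,,,,,,[,]@,@,@,…
gen 12: q0 h= 8  …,,,,,,[,],@,@,@…
gen 13: q1 h= 7  …,,,,,,[,]@,@,@,…
gen 14: q0 h= 6  |,,,,,,[,],@,@,@…
gen 15: q1 h= 5  |,,,,,[,]@,@,@,…
gen 16: q0 h= 4  |,,,,[,],@,@,@…
gen 17: q1 h= 3  |,,,[,]@,@,@,…
gen 18: q0 h= 2  |,,[,],@,@,@…
gen 19: q1 h= 1  |,[,]@,@,@,…
gen 20: q0 h= 0  |[,],@,@,@…
gen 21: q1 h= 0  |[@],@,@,@…
gen 22: q0 h= 1  |@[,]@,@,@,…
gen 23: q1 h= 0  |[@]@@,@,@…
gen 24: q0 h= 1  |@[@]@,@,@,…
gen 25: q2 h= 2  |@@[@],@,@,@…
gen 26: q2 h= 3  |@@,[,]@,@,@,…
gen 27: q2 h= 2  |@@[,]@@,@,@…
gen 28: q2 h= 1  |@[@]@@@,@,…
gen 29: q2 h= 2  |@,[@]@@,@,@…
gen 30: q2 h= 3  |@,,[@]@,@,@,…
gen 31: q2 h= 4  |@,,,[@],@,@,@…
gen 32: q2 h= 5  |@,,,,[,]@,@,@,…
gen 33: q2 h= 4  |@,,,[,]@@,@,@…
gen 34: q2 h= 3  |@,,[,]@@@,@,…
gen 35: q2 h= 2  |@,[,]@@@@,@…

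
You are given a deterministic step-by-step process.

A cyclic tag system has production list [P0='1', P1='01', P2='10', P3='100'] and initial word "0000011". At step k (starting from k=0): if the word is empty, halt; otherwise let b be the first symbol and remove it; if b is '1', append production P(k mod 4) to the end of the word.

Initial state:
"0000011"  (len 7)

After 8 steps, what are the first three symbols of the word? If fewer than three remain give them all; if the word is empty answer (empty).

t=0: "0000011"  (len 7)
t=1: "000011"  (len 6)
t=2: "00011"  (len 5)
t=3: "0011"  (len 4)
t=4: "011"  (len 3)
t=5: "11"  (len 2)
t=6: "101"  (len 3)
t=7: "0110"  (len 4)
t=8: "110"  (len 3)

110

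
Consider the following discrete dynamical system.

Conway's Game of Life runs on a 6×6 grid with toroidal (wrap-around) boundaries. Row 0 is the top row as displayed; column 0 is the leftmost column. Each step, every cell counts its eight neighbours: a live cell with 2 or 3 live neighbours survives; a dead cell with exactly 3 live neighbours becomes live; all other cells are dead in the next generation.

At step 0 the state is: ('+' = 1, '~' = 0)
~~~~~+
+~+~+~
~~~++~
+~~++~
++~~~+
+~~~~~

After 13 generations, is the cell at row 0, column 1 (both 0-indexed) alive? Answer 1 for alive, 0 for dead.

1

0) ~~~~~+
+~+~+~
~~~++~
+~~++~
++~~~+
+~~~~~
1) ++~~~+
~~~~+~
~++~~~
++++~~
~+~~+~
~+~~~~
2) ++~~~+
~~+~~+
+~~~~~
+~~+~~
~~~+~~
~++~~+
3) ~~~~++
~~~~~+
++~~~+
~~~~~~
++~++~
~++~++
4) ~~~+~~
~~~~~~
+~~~~+
~~+~+~
++~++~
~++~~~
5) ~~+~~~
~~~~~~
~~~~~+
~~+~+~
+~~~++
++~~+~
6) ~+~~~~
~~~~~~
~~~~~~
+~~++~
+~~~+~
++~++~
7) +++~~~
~~~~~~
~~~~~~
~~~++~
+~+~~~
+++++~
8) +~~~~+
~+~~~~
~~~~~~
~~~+~~
+~~~~~
~~~~~~
9) +~~~~~
+~~~~~
~~~~~~
~~~~~~
~~~~~~
+~~~~+
10) ++~~~~
~~~~~~
~~~~~~
~~~~~~
~~~~~~
+~~~~+
11) ++~~~+
~~~~~~
~~~~~~
~~~~~~
~~~~~~
++~~~+
12) ~+~~~+
+~~~~~
~~~~~~
~~~~~~
+~~~~~
~+~~~+
13) ~+~~~+
+~~~~~
~~~~~~
~~~~~~
+~~~~~
~+~~~+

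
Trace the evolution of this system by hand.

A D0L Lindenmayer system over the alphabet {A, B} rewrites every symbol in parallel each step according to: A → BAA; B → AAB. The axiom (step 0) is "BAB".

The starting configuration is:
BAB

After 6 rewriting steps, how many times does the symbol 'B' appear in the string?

729

gen 0: BAB
gen 1: AABBAAAAB
gen 2: BAABAAAABAABBAABAABAABAAAAB
gen 3: AABBAABAAAABBAABAABAABAAAABBAABAAAABAABBAABAAAABBAABAAAABBAABAAAABBAABAABAABAAAAB
gen 4: BAABAAAABAABBAABAAAABBAABAABAABAAAABAABBAABAAAABBAABAAAABB…ABAABAABAAAABAABBAABAAAABBAABAAAABBAABAAAABBAABAABAABAAAAB  (len 243)
gen 5: AABBAABAAAABBAABAABAABAAAABBAABAAAABAABBAABAAAABBAABAABAAB…ABAABAABAAAABAABBAABAAAABBAABAAAABBAABAAAABBAABAABAABAAAAB  (len 729)
gen 6: BAABAAAABAABBAABAAAABBAABAABAABAAAABAABBAABAAAABBAABAAAABB…ABAABAABAAAABAABBAABAAAABBAABAAAABBAABAAAABBAABAABAABAAAAB  (len 2187)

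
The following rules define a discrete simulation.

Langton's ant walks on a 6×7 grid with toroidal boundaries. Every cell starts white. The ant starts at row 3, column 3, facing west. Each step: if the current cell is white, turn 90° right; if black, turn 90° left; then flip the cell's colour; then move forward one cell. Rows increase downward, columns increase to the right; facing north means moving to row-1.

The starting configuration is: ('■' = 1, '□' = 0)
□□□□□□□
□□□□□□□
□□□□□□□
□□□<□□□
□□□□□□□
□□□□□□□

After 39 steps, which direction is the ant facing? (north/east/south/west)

t=0: □□□□□□□
□□□□□□□
□□□□□□□
□□□<□□□
□□□□□□□
□□□□□□□
t=1: □□□□□□□
□□□□□□□
□□□^□□□
□□□■□□□
□□□□□□□
□□□□□□□
t=2: □□□□□□□
□□□□□□□
□□□■>□□
□□□■□□□
□□□□□□□
□□□□□□□
t=3: □□□□□□□
□□□□□□□
□□□■■□□
□□□■v□□
□□□□□□□
□□□□□□□
t=4: □□□□□□□
□□□□□□□
□□□■■□□
□□□<■□□
□□□□□□□
□□□□□□□
t=5: □□□□□□□
□□□□□□□
□□□■■□□
□□□□■□□
□□□v□□□
□□□□□□□
t=6: □□□□□□□
□□□□□□□
□□□■■□□
□□□□■□□
□□<■□□□
□□□□□□□
t=7: □□□□□□□
□□□□□□□
□□□■■□□
□□^□■□□
□□■■□□□
□□□□□□□
t=8: □□□□□□□
□□□□□□□
□□□■■□□
□□■>■□□
□□■■□□□
□□□□□□□
t=9: □□□□□□□
□□□□□□□
□□□■■□□
□□■■■□□
□□■v□□□
□□□□□□□
t=10: □□□□□□□
□□□□□□□
□□□■■□□
□□■■■□□
□□■□>□□
□□□□□□□
t=11: □□□□□□□
□□□□□□□
□□□■■□□
□□■■■□□
□□■□■□□
□□□□v□□
t=12: □□□□□□□
□□□□□□□
□□□■■□□
□□■■■□□
□□■□■□□
□□□<■□□
t=13: □□□□□□□
□□□□□□□
□□□■■□□
□□■■■□□
□□■^■□□
□□□■■□□
t=14: □□□□□□□
□□□□□□□
□□□■■□□
□□■■■□□
□□■■>□□
□□□■■□□
t=15: □□□□□□□
□□□□□□□
□□□■■□□
□□■■^□□
□□■■□□□
□□□■■□□
t=16: □□□□□□□
□□□□□□□
□□□■■□□
□□■<□□□
□□■■□□□
□□□■■□□
t=17: □□□□□□□
□□□□□□□
□□□■■□□
□□■□□□□
□□■v□□□
□□□■■□□
t=18: □□□□□□□
□□□□□□□
□□□■■□□
□□■□□□□
□□■□>□□
□□□■■□□
t=19: □□□□□□□
□□□□□□□
□□□■■□□
□□■□□□□
□□■□■□□
□□□■v□□
t=20: □□□□□□□
□□□□□□□
□□□■■□□
□□■□□□□
□□■□■□□
□□□■□>□
t=21: □□□□□v□
□□□□□□□
□□□■■□□
□□■□□□□
□□■□■□□
□□□■□■□
t=22: □□□□<■□
□□□□□□□
□□□■■□□
□□■□□□□
□□■□■□□
□□□■□■□
t=23: □□□□■■□
□□□□□□□
□□□■■□□
□□■□□□□
□□■□■□□
□□□■^■□
t=24: □□□□■■□
□□□□□□□
□□□■■□□
□□■□□□□
□□■□■□□
□□□■■>□
t=25: □□□□■■□
□□□□□□□
□□□■■□□
□□■□□□□
□□■□■^□
□□□■■□□
t=26: □□□□■■□
□□□□□□□
□□□■■□□
□□■□□□□
□□■□■■>
□□□■■□□
t=27: □□□□■■□
□□□□□□□
□□□■■□□
□□■□□□□
□□■□■■■
□□□■■□v
t=28: □□□□■■□
□□□□□□□
□□□■■□□
□□■□□□□
□□■□■■■
□□□■■<■
t=29: □□□□■■□
□□□□□□□
□□□■■□□
□□■□□□□
□□■□■^■
□□□■■■■
t=30: □□□□■■□
□□□□□□□
□□□■■□□
□□■□□□□
□□■□<□■
□□□■■■■
t=31: □□□□■■□
□□□□□□□
□□□■■□□
□□■□□□□
□□■□□□■
□□□■v■■
t=32: □□□□■■□
□□□□□□□
□□□■■□□
□□■□□□□
□□■□□□■
□□□■□>■
t=33: □□□□■■□
□□□□□□□
□□□■■□□
□□■□□□□
□□■□□^■
□□□■□□■
t=34: □□□□■■□
□□□□□□□
□□□■■□□
□□■□□□□
□□■□□■>
□□□■□□■
t=35: □□□□■■□
□□□□□□□
□□□■■□□
□□■□□□^
□□■□□■□
□□□■□□■
t=36: □□□□■■□
□□□□□□□
□□□■■□□
>□■□□□■
□□■□□■□
□□□■□□■
t=37: □□□□■■□
□□□□□□□
□□□■■□□
■□■□□□■
v□■□□■□
□□□■□□■
t=38: □□□□■■□
□□□□□□□
□□□■■□□
■□■□□□■
■□■□□■<
□□□■□□■
t=39: □□□□■■□
□□□□□□□
□□□■■□□
■□■□□□^
■□■□□■■
□□□■□□■

north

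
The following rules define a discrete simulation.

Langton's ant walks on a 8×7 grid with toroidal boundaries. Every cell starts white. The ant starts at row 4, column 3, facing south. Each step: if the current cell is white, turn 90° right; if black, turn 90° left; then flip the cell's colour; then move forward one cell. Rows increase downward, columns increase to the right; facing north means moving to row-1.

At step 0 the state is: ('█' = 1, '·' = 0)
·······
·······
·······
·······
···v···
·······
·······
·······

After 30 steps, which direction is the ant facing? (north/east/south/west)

[0] ·······
·······
·······
·······
···v···
·······
·······
·······
[1] ·······
·······
·······
·······
··<█···
·······
·······
·······
[2] ·······
·······
·······
··^····
··██···
·······
·······
·······
[3] ·······
·······
·······
··█>···
··██···
·······
·······
·······
[4] ·······
·······
·······
··██···
··█v···
·······
·······
·······
[5] ·······
·······
·······
··██···
··█·>··
·······
·······
·······
[6] ·······
·······
·······
··██···
··█·█··
····v··
·······
·······
[7] ·······
·······
·······
··██···
··█·█··
···<█··
·······
·······
[8] ·······
·······
·······
··██···
··█^█··
···██··
·······
·······
[9] ·······
·······
·······
··██···
··██>··
···██··
·······
·······
[10] ·······
·······
·······
··██^··
··██···
···██··
·······
·······
[11] ·······
·······
·······
··███>·
··██···
···██··
·······
·······
[12] ·······
·······
·······
··████·
··██·v·
···██··
·······
·······
[13] ·······
·······
·······
··████·
··██<█·
···██··
·······
·······
[14] ·······
·······
·······
··██^█·
··████·
···██··
·······
·······
[15] ·······
·······
·······
··█<·█·
··████·
···██··
·······
·······
[16] ·······
·······
·······
··█··█·
··█v██·
···██··
·······
·······
[17] ·······
·······
·······
··█··█·
··█·>█·
···██··
·······
·······
[18] ·······
·······
·······
··█·^█·
··█··█·
···██··
·······
·······
[19] ·······
·······
·······
··█·█>·
··█··█·
···██··
·······
·······
[20] ·······
·······
·····^·
··█·█··
··█··█·
···██··
·······
·······
[21] ·······
·······
·····█>
··█·█··
··█··█·
···██··
·······
·······
[22] ·······
·······
·····██
··█·█·v
··█··█·
···██··
·······
·······
[23] ·······
·······
·····██
··█·█<█
··█··█·
···██··
·······
·······
[24] ·······
·······
·····^█
··█·███
··█··█·
···██··
·······
·······
[25] ·······
·······
····<·█
··█·███
··█··█·
···██··
·······
·······
[26] ·······
····^··
····█·█
··█·███
··█··█·
···██··
·······
·······
[27] ·······
····█>·
····█·█
··█·███
··█··█·
···██··
·······
·······
[28] ·······
····██·
····█v█
··█·███
··█··█·
···██··
·······
·······
[29] ·······
····██·
····<██
··█·███
··█··█·
···██··
·······
·······
[30] ·······
····██·
·····██
··█·v██
··█··█·
···██··
·······
·······

south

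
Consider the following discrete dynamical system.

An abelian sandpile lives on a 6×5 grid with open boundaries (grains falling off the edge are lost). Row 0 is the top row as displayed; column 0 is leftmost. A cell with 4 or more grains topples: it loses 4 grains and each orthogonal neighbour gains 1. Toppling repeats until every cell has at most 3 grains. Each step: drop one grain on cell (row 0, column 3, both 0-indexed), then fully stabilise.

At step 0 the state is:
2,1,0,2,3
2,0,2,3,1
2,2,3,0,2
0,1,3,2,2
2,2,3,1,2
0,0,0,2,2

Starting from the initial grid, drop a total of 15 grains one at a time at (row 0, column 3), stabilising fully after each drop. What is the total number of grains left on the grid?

51

t=0: 2,1,0,2,3
2,0,2,3,1
2,2,3,0,2
0,1,3,2,2
2,2,3,1,2
0,0,0,2,2
t=1: 2,1,0,3,3
2,0,2,3,1
2,2,3,0,2
0,1,3,2,2
2,2,3,1,2
0,0,0,2,2
t=2: 2,1,1,2,0
2,0,3,0,3
2,2,3,1,2
0,1,3,2,2
2,2,3,1,2
0,0,0,2,2
t=3: 2,1,1,3,0
2,0,3,0,3
2,2,3,1,2
0,1,3,2,2
2,2,3,1,2
0,0,0,2,2
t=4: 2,1,2,0,1
2,0,3,1,3
2,2,3,1,2
0,1,3,2,2
2,2,3,1,2
0,0,0,2,2
t=5: 2,1,2,1,1
2,0,3,1,3
2,2,3,1,2
0,1,3,2,2
2,2,3,1,2
0,0,0,2,2
t=6: 2,1,2,2,1
2,0,3,1,3
2,2,3,1,2
0,1,3,2,2
2,2,3,1,2
0,0,0,2,2
t=7: 2,1,2,3,1
2,0,3,1,3
2,2,3,1,2
0,1,3,2,2
2,2,3,1,2
0,0,0,2,2
t=8: 2,1,3,0,2
2,0,3,2,3
2,2,3,1,2
0,1,3,2,2
2,2,3,1,2
0,0,0,2,2
t=9: 2,1,3,1,2
2,0,3,2,3
2,2,3,1,2
0,1,3,2,2
2,2,3,1,2
0,0,0,2,2
t=10: 2,1,3,2,2
2,0,3,2,3
2,2,3,1,2
0,1,3,2,2
2,2,3,1,2
0,0,0,2,2
t=11: 2,1,3,3,2
2,0,3,2,3
2,2,3,1,2
0,1,3,2,2
2,2,3,1,2
0,0,0,2,2
t=12: 2,2,1,3,0
2,1,2,1,1
2,3,1,3,3
0,2,1,3,2
2,3,0,2,2
0,0,1,2,2
t=13: 2,2,2,0,1
2,1,2,2,1
2,3,1,3,3
0,2,1,3,2
2,3,0,2,2
0,0,1,2,2
t=14: 2,2,2,1,1
2,1,2,2,1
2,3,1,3,3
0,2,1,3,2
2,3,0,2,2
0,0,1,2,2
t=15: 2,2,2,2,1
2,1,2,2,1
2,3,1,3,3
0,2,1,3,2
2,3,0,2,2
0,0,1,2,2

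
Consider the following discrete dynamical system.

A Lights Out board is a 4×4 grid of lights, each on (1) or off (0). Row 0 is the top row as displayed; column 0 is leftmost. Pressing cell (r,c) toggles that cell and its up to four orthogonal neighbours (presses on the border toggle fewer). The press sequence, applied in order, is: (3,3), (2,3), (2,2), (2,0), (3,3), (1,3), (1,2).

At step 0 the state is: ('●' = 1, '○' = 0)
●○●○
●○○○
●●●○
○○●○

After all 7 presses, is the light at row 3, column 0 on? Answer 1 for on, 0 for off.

t=0: ●○●○
●○○○
●●●○
○○●○
t=1: ●○●○
●○○○
●●●●
○○○●
t=2: ●○●○
●○○●
●●○○
○○○○
t=3: ●○●○
●○●●
●○●●
○○●○
t=4: ●○●○
○○●●
○●●●
●○●○
t=5: ●○●○
○○●●
○●●○
●○○●
t=6: ●○●●
○○○○
○●●●
●○○●
t=7: ●○○●
○●●●
○●○●
●○○●

1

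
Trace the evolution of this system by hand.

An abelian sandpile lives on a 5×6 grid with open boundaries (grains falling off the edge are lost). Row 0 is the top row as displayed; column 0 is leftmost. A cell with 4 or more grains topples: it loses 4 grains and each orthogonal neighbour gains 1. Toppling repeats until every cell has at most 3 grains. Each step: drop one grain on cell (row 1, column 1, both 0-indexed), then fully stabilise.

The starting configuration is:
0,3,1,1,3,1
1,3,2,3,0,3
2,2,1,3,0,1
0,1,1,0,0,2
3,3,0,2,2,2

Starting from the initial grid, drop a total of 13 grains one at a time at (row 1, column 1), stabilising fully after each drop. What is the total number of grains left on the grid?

54

t=0: 0,3,1,1,3,1
1,3,2,3,0,3
2,2,1,3,0,1
0,1,1,0,0,2
3,3,0,2,2,2
t=1: 1,0,2,1,3,1
2,1,3,3,0,3
2,3,1,3,0,1
0,1,1,0,0,2
3,3,0,2,2,2
t=2: 1,0,2,1,3,1
2,2,3,3,0,3
2,3,1,3,0,1
0,1,1,0,0,2
3,3,0,2,2,2
t=3: 1,0,2,1,3,1
2,3,3,3,0,3
2,3,1,3,0,1
0,1,1,0,0,2
3,3,0,2,2,2
t=4: 1,1,3,2,3,1
3,2,2,1,1,3
3,1,0,1,1,1
0,2,2,1,0,2
3,3,0,2,2,2
t=5: 1,1,3,2,3,1
3,3,2,1,1,3
3,1,0,1,1,1
0,2,2,1,0,2
3,3,0,2,2,2
t=6: 2,2,3,2,3,1
1,1,3,1,1,3
0,3,0,1,1,1
1,2,2,1,0,2
3,3,0,2,2,2
t=7: 2,2,3,2,3,1
1,2,3,1,1,3
0,3,0,1,1,1
1,2,2,1,0,2
3,3,0,2,2,2
t=8: 2,2,3,2,3,1
1,3,3,1,1,3
0,3,0,1,1,1
1,2,2,1,0,2
3,3,0,2,2,2
t=9: 3,0,1,3,3,1
2,3,1,2,1,3
1,0,2,1,1,1
1,3,2,1,0,2
3,3,0,2,2,2
t=10: 3,1,1,3,3,1
3,0,2,2,1,3
1,1,2,1,1,1
1,3,2,1,0,2
3,3,0,2,2,2
t=11: 3,1,1,3,3,1
3,1,2,2,1,3
1,1,2,1,1,1
1,3,2,1,0,2
3,3,0,2,2,2
t=12: 3,1,1,3,3,1
3,2,2,2,1,3
1,1,2,1,1,1
1,3,2,1,0,2
3,3,0,2,2,2
t=13: 3,1,1,3,3,1
3,3,2,2,1,3
1,1,2,1,1,1
1,3,2,1,0,2
3,3,0,2,2,2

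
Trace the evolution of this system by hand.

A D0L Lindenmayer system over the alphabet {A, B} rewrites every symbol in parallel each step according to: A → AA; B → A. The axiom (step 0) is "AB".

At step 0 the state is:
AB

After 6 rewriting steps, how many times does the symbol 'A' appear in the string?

k=0  AB
k=1  AAA
k=2  AAAAAA
k=3  AAAAAAAAAAAA
k=4  AAAAAAAAAAAAAAAAAAAAAAAA
k=5  AAAAAAAAAAAAAAAAAAAAAAAAAAAAAAAAAAAAAAAAAAAAAAAA
k=6  AAAAAAAAAAAAAAAAAAAAAAAAAAAAAAAAAAAAAAAAAAAAAAAAAAAAAAAAAAAAAAAAAAAAAAAAAAAAAAAAAAAAAAAAAAAAAAAA

96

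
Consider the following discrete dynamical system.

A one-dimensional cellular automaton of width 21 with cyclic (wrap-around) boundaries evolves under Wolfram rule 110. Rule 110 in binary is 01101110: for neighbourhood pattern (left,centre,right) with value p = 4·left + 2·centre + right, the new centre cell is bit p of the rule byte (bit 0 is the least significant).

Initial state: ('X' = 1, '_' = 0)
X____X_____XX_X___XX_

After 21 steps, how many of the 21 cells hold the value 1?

11

t=0: X____X_____XX_X___XX_
t=1: X___XX____XXXXX__XXXX
t=2: X__XXX___XX___X_XX___
t=3: X_XX_X__XXX__XXXXX__X
t=4: XXXXXX_XX_X_XX___X_XX
t=5: _____XXXXXXXXX__XXXX_
t=6: ____XX_______X_XX__X_
t=7: ___XXX______XXXXX_XX_
t=8: __XX_X_____XX___XXXX_
t=9: _XXXXX____XXX__XX__X_
t=10: XX___X___XX_X_XXX_XX_
t=11: XX__XX__XXXXXXX_XXXXX
t=12: _X_XXX_XX_____XXX____
t=13: XXXX_XXXX____XX_X____
t=14: X__XXX__X___XXXXX___X
t=15: X_XX_X_XX__XX___X__XX
t=16: XXXXXXXXX_XXX__XX_XX_
t=17: X_______XXX_X_XXXXXXX
t=18: X______XX_XXXXX______
t=19: X_____XXXXX___X_____X
t=20: X____XX___X__XX____XX
t=21: X___XXX__XX_XXX___XX_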